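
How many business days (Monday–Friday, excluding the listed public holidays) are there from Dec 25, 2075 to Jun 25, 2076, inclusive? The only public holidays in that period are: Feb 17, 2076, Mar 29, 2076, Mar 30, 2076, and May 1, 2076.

129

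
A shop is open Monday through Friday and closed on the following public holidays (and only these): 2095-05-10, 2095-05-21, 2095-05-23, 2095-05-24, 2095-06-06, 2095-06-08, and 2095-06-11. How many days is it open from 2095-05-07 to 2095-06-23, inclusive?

29 working days

2095-05-07 is a Saturday.
The range spans 48 days (inclusive of both endpoints).
48 = 7 × 6 + 6, so there are 6 full weeks plus 6 extra days.
Each full week contributes 5 weekdays (Mon–Fri): 6 × 5 = 30.
The 6 extra days are Saturday, Sunday, Monday, Tuesday, Wednesday, Thursday — 4 of them qualify.
Total: 30 + 4 = 34.
Holidays: 2095-05-10 (Tue); 2095-05-21 (Sat); 2095-05-23 (Mon); 2095-05-24 (Tue); 2095-06-06 (Mon); 2095-06-08 (Wed); 2095-06-11 (Sat).
5 of the 7 holidays fall on weekdays; the rest are weekends and were already excluded.
Business days: 34 − 5 = 29.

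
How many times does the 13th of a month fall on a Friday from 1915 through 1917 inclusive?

Friday-the-13ths by year:
1915: Aug
1916: Oct
1917: Apr, Jul

4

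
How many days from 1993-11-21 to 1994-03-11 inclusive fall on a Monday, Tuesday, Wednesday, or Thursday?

1993-11-21 is a Sunday.
From 1993-11-21 to 1994-03-11 is 111 days inclusive.
111 = 7 × 15 + 6, so there are 15 full weeks plus 6 extra days.
Each full week contributes 4 days from the set (Mon, Tue, Wed, Thu): 15 × 4 = 60.
The 6 extra days are Sunday, Monday, Tuesday, Wednesday, Thursday, Friday — 4 of them qualify.
Total: 60 + 4 = 64.

64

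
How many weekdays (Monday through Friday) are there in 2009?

261 weekdays

1 January 2009 is a Thursday.
From 1 January 2009 to 31 December 2009 is 365 days inclusive.
365 = 7 × 52 + 1, so there are 52 full weeks plus 1 extra day.
Each full week contributes 5 weekdays (Mon–Fri): 52 × 5 = 260.
The 1 extra day is Thu — 1 of them qualifies.
Total: 260 + 1 = 261.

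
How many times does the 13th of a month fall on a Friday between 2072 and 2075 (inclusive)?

7

Friday-the-13ths by year:
2072: May
2073: Jan, Oct
2074: Apr, Jul
2075: Sep, Dec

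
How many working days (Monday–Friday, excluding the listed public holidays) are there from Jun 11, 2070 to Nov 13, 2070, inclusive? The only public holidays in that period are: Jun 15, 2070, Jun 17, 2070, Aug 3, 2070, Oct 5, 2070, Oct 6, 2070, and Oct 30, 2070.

109

Jun 11, 2070 is a Wednesday.
That's 156 days from start to end, counting both.
156 = 7 × 22 + 2, so there are 22 full weeks plus 2 extra days.
Each full week contributes 5 weekdays (Mon–Fri): 22 × 5 = 110.
The 2 extra days are Wednesday, Thursday — 2 of them qualify.
Total: 110 + 2 = 112.
Holidays: Jun 15, 2070 (Sun); Jun 17, 2070 (Tue); Aug 3, 2070 (Sun); Oct 5, 2070 (Sun); Oct 6, 2070 (Mon); Oct 30, 2070 (Thu).
3 of the 6 holidays fall on weekdays; the rest are weekends and were already excluded.
Business days: 112 − 3 = 109.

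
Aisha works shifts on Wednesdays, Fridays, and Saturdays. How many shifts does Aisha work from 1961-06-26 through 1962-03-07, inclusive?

109

1961-06-26 is a Monday.
The range spans 255 days (inclusive of both endpoints).
255 = 7 × 36 + 3, so there are 36 full weeks plus 3 extra days.
Each full week contributes 3 days from the set (Wed, Fri, Sat): 36 × 3 = 108.
The 3 extra days are Monday, Tuesday, Wednesday — 1 of them qualifies.
Total: 108 + 1 = 109.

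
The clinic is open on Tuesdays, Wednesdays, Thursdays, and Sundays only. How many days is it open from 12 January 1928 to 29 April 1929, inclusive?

270

12 January 1928 is a Thursday.
From 12 January 1928 to 29 April 1929 is 474 days inclusive.
474 = 7 × 67 + 5, so there are 67 full weeks plus 5 extra days.
Each full week contributes 4 days from the set (Tue, Wed, Thu, Sun): 67 × 4 = 268.
The 5 extra days are Thu, Fri, Sat, Sun, Mon — 2 of them qualify.
Total: 268 + 2 = 270.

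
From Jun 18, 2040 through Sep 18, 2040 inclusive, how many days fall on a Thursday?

13

Jun 18, 2040 is a Monday.
From Jun 18, 2040 to Sep 18, 2040 is 93 days inclusive.
93 = 7 × 13 + 2, so there are 13 full weeks plus 2 extra days.
Each full week contributes one Thursday: 13 so far.
The 2 extra days are Mon, Tue — none qualify.
Total: 13 + 0 = 13.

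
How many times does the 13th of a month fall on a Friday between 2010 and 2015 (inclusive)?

11

Friday-the-13ths by year:
2010: Aug
2011: May
2012: Jan, Apr, Jul
2013: Sep, Dec
2014: Jun
2015: Feb, Mar, Nov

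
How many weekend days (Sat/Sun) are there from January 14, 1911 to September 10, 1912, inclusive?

174

January 14, 1911 is a Saturday.
That's 606 days from start to end, counting both.
606 = 7 × 86 + 4, so there are 86 full weeks plus 4 extra days.
Each full week contributes 2 weekend days (Sat, Sun): 86 × 2 = 172.
The 4 extra days are Saturday, Sunday, Monday, Tuesday — 2 of them qualify.
Total: 172 + 2 = 174.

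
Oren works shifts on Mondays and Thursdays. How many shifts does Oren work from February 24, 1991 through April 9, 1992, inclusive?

February 24, 1991 is a Sunday.
The range spans 411 days (inclusive of both endpoints).
411 = 7 × 58 + 5, so there are 58 full weeks plus 5 extra days.
Each full week contributes 2 days from the set (Mon, Thu): 58 × 2 = 116.
The 5 extra days are Sunday, Monday, Tuesday, Wednesday, Thursday — 2 of them qualify.
Total: 116 + 2 = 118.

118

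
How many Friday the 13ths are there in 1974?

2

The 13th falls on a Friday when the month's 13th has weekday Fri.
Jan 13 is Sun; Feb 13 is Wed; Mar 13 is Wed; Apr 13 is Sat; May 13 is Mon; Jun 13 is Thu; Jul 13 is Sat; Aug 13 is Tue; Sep 13 is Fri ✓; Oct 13 is Sun; Nov 13 is Wed; Dec 13 is Fri ✓.
Friday the 13ths: Sep, Dec.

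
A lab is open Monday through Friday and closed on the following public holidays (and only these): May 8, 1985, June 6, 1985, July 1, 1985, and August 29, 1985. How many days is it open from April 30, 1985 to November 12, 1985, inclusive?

137 business days

April 30, 1985 is a Tuesday.
The range spans 197 days (inclusive of both endpoints).
197 = 7 × 28 + 1, so there are 28 full weeks plus 1 extra day.
Each full week contributes 5 weekdays (Mon–Fri): 28 × 5 = 140.
The 1 extra day is Tuesday — 1 of them qualifies.
Total: 140 + 1 = 141.
Holidays: May 8, 1985 (Wed); June 6, 1985 (Thu); July 1, 1985 (Mon); August 29, 1985 (Thu).
All 4 holidays fall on weekdays, so subtract 4.
Business days: 141 − 4 = 137.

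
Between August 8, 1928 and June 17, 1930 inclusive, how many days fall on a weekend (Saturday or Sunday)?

194

August 8, 1928 is a Wednesday.
The range spans 679 days (inclusive of both endpoints).
679 = 7 × 97, so the span is exactly 97 full weeks.
Each full week contributes 2 weekend days (Sat, Sun): 97 × 2 = 194.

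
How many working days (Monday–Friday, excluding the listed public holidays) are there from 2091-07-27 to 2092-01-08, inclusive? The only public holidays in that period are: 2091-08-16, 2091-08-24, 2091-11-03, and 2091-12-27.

2091-07-27 is a Friday.
The range spans 166 days (inclusive of both endpoints).
166 = 7 × 23 + 5, so there are 23 full weeks plus 5 extra days.
Each full week contributes 5 weekdays (Mon–Fri): 23 × 5 = 115.
The 5 extra days are Fri, Sat, Sun, Mon, Tue — 3 of them qualify.
Total: 115 + 3 = 118.
Holidays: 2091-08-16 (Thu); 2091-08-24 (Fri); 2091-11-03 (Sat); 2091-12-27 (Thu).
3 of the 4 holidays fall on weekdays; the rest are weekends and were already excluded.
Business days: 118 − 3 = 115.

115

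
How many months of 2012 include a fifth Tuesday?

4

A month has five Tuesdays exactly when Tuesday falls within its first (length − 28) days.
Jan: 31 days, starts Sun → 5 of Sun, Mon, Tue ✓
Feb: 29 days, starts Wed → 5 of Wed
Mar: 31 days, starts Thu → 5 of Thu, Fri, Sat
Apr: 30 days, starts Sun → 5 of Sun, Mon
May: 31 days, starts Tue → 5 of Tue, Wed, Thu ✓
Jun: 30 days, starts Fri → 5 of Fri, Sat
Jul: 31 days, starts Sun → 5 of Sun, Mon, Tue ✓
Aug: 31 days, starts Wed → 5 of Wed, Thu, Fri
Sep: 30 days, starts Sat → 5 of Sat, Sun
Oct: 31 days, starts Mon → 5 of Mon, Tue, Wed ✓
Nov: 30 days, starts Thu → 5 of Thu, Fri
Dec: 31 days, starts Sat → 5 of Sat, Sun, Mon
Months with five Tuesdays: Jan, May, Jul, Oct.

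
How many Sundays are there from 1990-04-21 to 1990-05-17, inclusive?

4 Sundays

1990-04-21 is a Saturday.
That's 27 days from start to end, counting both.
27 = 7 × 3 + 6, so there are 3 full weeks plus 6 extra days.
Each full week contributes one Sunday: 3 so far.
The 6 extra days are Sat, Sun, Mon, Tue, Wed, Thu — 1 of them qualifies.
Total: 3 + 1 = 4.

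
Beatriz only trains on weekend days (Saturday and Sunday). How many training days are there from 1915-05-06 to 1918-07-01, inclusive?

330

1915-05-06 is a Thursday.
The range spans 1153 days (inclusive of both endpoints).
1153 = 7 × 164 + 5, so there are 164 full weeks plus 5 extra days.
Each full week contributes 2 weekend days (Sat, Sun): 164 × 2 = 328.
The 5 extra days are Thu, Fri, Sat, Sun, Mon — 2 of them qualify.
Total: 328 + 2 = 330.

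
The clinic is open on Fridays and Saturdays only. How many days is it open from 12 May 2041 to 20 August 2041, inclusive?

12 May 2041 is a Sunday.
From 12 May 2041 to 20 August 2041 is 101 days inclusive.
101 = 7 × 14 + 3, so there are 14 full weeks plus 3 extra days.
Each full week contributes 2 days from the set (Fri, Sat): 14 × 2 = 28.
The 3 extra days are Sunday, Monday, Tuesday — none qualify.
Total: 28 + 0 = 28.

28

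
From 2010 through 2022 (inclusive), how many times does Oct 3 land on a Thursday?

2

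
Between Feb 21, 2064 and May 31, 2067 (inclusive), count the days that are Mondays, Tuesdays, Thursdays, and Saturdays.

684

Feb 21, 2064 is a Thursday.
The range spans 1196 days (inclusive of both endpoints).
1196 = 7 × 170 + 6, so there are 170 full weeks plus 6 extra days.
Each full week contributes 4 days from the set (Mon, Tue, Thu, Sat): 170 × 4 = 680.
The 6 extra days are Thursday, Friday, Saturday, Sunday, Monday, Tuesday — 4 of them qualify.
Total: 680 + 4 = 684.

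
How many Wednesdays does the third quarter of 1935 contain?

13

1935-07-01 is a Monday.
That's 92 days from start to end, counting both.
92 = 7 × 13 + 1, so there are 13 full weeks plus 1 extra day.
Each full week contributes one Wednesday: 13 so far.
The 1 extra day is Monday — none qualify.
Total: 13 + 0 = 13.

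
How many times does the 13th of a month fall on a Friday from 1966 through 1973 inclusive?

13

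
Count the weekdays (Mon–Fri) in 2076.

2076-01-01 is a Wednesday.
That's 366 days from start to end, counting both.
366 = 7 × 52 + 2, so there are 52 full weeks plus 2 extra days.
Each full week contributes 5 weekdays (Mon–Fri): 52 × 5 = 260.
The 2 extra days are Wed, Thu — 2 of them qualify.
Total: 260 + 2 = 262.

262 weekdays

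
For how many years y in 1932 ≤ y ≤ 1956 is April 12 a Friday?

Day of week of April 12 in each year:
1932: Tue, 1933: Wed, 1934: Thu, 1935: Fri ✓, 1936: Sun, 1937: Mon, 1938: Tue, 1939: Wed, 1940: Fri ✓, 1941: Sat, 1942: Sun, 1943: Mon, 1944: Wed, 1945: Thu, 1946: Fri ✓, 1947: Sat, 1948: Mon, 1949: Tue, 1950: Wed, 1951: Thu, 1952: Sat, 1953: Sun, 1954: Mon, 1955: Tue, 1956: Thu
Fridays: 1935, 1940, 1946.

3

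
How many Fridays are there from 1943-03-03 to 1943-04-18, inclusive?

7

1943-03-03 is a Wednesday.
The range spans 47 days (inclusive of both endpoints).
47 = 7 × 6 + 5, so there are 6 full weeks plus 5 extra days.
Each full week contributes one Friday: 6 so far.
The 5 extra days are Wed, Thu, Fri, Sat, Sun — 1 of them qualifies.
Total: 6 + 1 = 7.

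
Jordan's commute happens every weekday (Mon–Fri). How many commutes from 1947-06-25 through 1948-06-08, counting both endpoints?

250 weekdays

1947-06-25 is a Wednesday.
The range spans 350 days (inclusive of both endpoints).
350 = 7 × 50, so the span is exactly 50 full weeks.
Each full week contributes 5 weekdays (Mon–Fri): 50 × 5 = 250.
Total: 250.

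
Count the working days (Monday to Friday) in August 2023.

23

August 1, 2023 is a Tuesday.
That's 31 days from start to end, counting both.
31 = 7 × 4 + 3, so there are 4 full weeks plus 3 extra days.
Each full week contributes 5 weekdays (Mon–Fri): 4 × 5 = 20.
The 3 extra days are Tuesday, Wednesday, Thursday — 3 of them qualify.
Total: 20 + 3 = 23.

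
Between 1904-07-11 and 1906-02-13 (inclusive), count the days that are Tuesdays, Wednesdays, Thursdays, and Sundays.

1904-07-11 is a Monday.
The range spans 583 days (inclusive of both endpoints).
583 = 7 × 83 + 2, so there are 83 full weeks plus 2 extra days.
Each full week contributes 4 days from the set (Tue, Wed, Thu, Sun): 83 × 4 = 332.
The 2 extra days are Mon, Tue — 1 of them qualifies.
Total: 332 + 1 = 333.

333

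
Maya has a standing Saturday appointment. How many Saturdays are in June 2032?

4

June 1, 2032 is a Tuesday.
From June 1, 2032 to June 30, 2032 is 30 days inclusive.
30 = 7 × 4 + 2, so there are 4 full weeks plus 2 extra days.
Each full week contributes one Saturday: 4 so far.
The 2 extra days are Tuesday, Wednesday — none qualify.
Total: 4 + 0 = 4.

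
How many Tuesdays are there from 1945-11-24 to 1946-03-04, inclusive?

1945-11-24 is a Saturday.
From 1945-11-24 to 1946-03-04 is 101 days inclusive.
101 = 7 × 14 + 3, so there are 14 full weeks plus 3 extra days.
Each full week contributes one Tuesday: 14 so far.
The 3 extra days are Sat, Sun, Mon — none qualify.
Total: 14 + 0 = 14.

14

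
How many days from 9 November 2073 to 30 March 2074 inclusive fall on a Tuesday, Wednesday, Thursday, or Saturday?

81

9 November 2073 is a Thursday.
That's 142 days from start to end, counting both.
142 = 7 × 20 + 2, so there are 20 full weeks plus 2 extra days.
Each full week contributes 4 days from the set (Tue, Wed, Thu, Sat): 20 × 4 = 80.
The 2 extra days are Thursday, Friday — 1 of them qualifies.
Total: 80 + 1 = 81.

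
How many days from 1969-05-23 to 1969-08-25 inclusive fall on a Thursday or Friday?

1969-05-23 is a Friday.
The range spans 95 days (inclusive of both endpoints).
95 = 7 × 13 + 4, so there are 13 full weeks plus 4 extra days.
Each full week contributes 2 days from the set (Thu, Fri): 13 × 2 = 26.
The 4 extra days are Fri, Sat, Sun, Mon — 1 of them qualifies.
Total: 26 + 1 = 27.

27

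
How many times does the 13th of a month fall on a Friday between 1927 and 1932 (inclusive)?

Friday-the-13ths by year:
1927: May
1928: Jan, Apr, Jul
1929: Sep, Dec
1930: Jun
1931: Feb, Mar, Nov
1932: May

11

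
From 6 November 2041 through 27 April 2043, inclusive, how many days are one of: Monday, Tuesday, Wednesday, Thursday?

307

6 November 2041 is a Wednesday.
That's 538 days from start to end, counting both.
538 = 7 × 76 + 6, so there are 76 full weeks plus 6 extra days.
Each full week contributes 4 days from the set (Mon, Tue, Wed, Thu): 76 × 4 = 304.
The 6 extra days are Wed, Thu, Fri, Sat, Sun, Mon — 3 of them qualify.
Total: 304 + 3 = 307.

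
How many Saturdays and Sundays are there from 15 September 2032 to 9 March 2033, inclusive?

15 September 2032 is a Wednesday.
The range spans 176 days (inclusive of both endpoints).
176 = 7 × 25 + 1, so there are 25 full weeks plus 1 extra day.
Each full week contributes 2 weekend days (Sat, Sun): 25 × 2 = 50.
The 1 extra day is Wednesday — none qualify.
Total: 50 + 0 = 50.

50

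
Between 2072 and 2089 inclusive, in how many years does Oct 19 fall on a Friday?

2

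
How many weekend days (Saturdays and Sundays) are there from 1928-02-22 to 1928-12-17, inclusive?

86

1928-02-22 is a Wednesday.
That's 300 days from start to end, counting both.
300 = 7 × 42 + 6, so there are 42 full weeks plus 6 extra days.
Each full week contributes 2 weekend days (Sat, Sun): 42 × 2 = 84.
The 6 extra days are Wed, Thu, Fri, Sat, Sun, Mon — 2 of them qualify.
Total: 84 + 2 = 86.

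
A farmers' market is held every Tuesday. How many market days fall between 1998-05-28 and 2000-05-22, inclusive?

1998-05-28 is a Thursday.
From 1998-05-28 to 2000-05-22 is 726 days inclusive.
726 = 7 × 103 + 5, so there are 103 full weeks plus 5 extra days.
Each full week contributes one Tuesday: 103 so far.
The 5 extra days are Thu, Fri, Sat, Sun, Mon — none qualify.
Total: 103 + 0 = 103.

103 Tuesdays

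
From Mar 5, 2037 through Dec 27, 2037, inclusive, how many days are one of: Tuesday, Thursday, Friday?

128

Mar 5, 2037 is a Thursday.
The range spans 298 days (inclusive of both endpoints).
298 = 7 × 42 + 4, so there are 42 full weeks plus 4 extra days.
Each full week contributes 3 days from the set (Tue, Thu, Fri): 42 × 3 = 126.
The 4 extra days are Thursday, Friday, Saturday, Sunday — 2 of them qualify.
Total: 126 + 2 = 128.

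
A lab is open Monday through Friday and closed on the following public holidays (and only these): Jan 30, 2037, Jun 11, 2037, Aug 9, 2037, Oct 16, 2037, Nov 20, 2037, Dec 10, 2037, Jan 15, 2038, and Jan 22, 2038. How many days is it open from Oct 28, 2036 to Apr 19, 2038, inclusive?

378 business days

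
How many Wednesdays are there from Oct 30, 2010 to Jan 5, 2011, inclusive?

10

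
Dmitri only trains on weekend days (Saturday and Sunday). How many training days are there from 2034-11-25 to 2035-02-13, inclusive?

24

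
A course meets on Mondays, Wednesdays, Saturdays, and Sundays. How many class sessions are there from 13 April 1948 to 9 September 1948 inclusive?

85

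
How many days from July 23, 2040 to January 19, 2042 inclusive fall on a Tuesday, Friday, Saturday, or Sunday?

July 23, 2040 is a Monday.
That's 546 days from start to end, counting both.
546 = 7 × 78, so the span is exactly 78 full weeks.
Each full week contributes 4 days from the set (Tue, Fri, Sat, Sun): 78 × 4 = 312.

312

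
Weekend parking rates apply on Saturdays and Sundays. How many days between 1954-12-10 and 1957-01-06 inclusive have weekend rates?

218

1954-12-10 is a Friday.
The range spans 759 days (inclusive of both endpoints).
759 = 7 × 108 + 3, so there are 108 full weeks plus 3 extra days.
Each full week contributes 2 weekend days (Sat, Sun): 108 × 2 = 216.
The 3 extra days are Fri, Sat, Sun — 2 of them qualify.
Total: 216 + 2 = 218.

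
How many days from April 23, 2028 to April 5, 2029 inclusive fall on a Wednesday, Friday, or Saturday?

148

April 23, 2028 is a Sunday.
From April 23, 2028 to April 5, 2029 is 348 days inclusive.
348 = 7 × 49 + 5, so there are 49 full weeks plus 5 extra days.
Each full week contributes 3 days from the set (Wed, Fri, Sat): 49 × 3 = 147.
The 5 extra days are Sunday, Monday, Tuesday, Wednesday, Thursday — 1 of them qualifies.
Total: 147 + 1 = 148.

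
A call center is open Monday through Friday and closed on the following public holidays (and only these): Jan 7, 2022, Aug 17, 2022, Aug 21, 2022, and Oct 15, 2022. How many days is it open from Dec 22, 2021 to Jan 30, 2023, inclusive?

287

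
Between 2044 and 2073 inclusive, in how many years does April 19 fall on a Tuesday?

Day of week of April 19 in each year:
2044: Tue ✓, 2045: Wed, 2046: Thu, 2047: Fri, 2048: Sun, 2049: Mon, 2050: Tue ✓, 2051: Wed, 2052: Fri, 2053: Sat, 2054: Sun, 2055: Mon, 2056: Wed, 2057: Thu, 2058: Fri, 2059: Sat, 2060: Mon, 2061: Tue ✓, 2062: Wed, 2063: Thu, 2064: Sat, 2065: Sun, 2066: Mon, 2067: Tue ✓, 2068: Thu, 2069: Fri, 2070: Sat, 2071: Sun, 2072: Tue ✓, 2073: Wed
Tuesdays: 2044, 2050, 2061, 2067, 2072.

5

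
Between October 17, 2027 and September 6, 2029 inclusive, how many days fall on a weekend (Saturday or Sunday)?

October 17, 2027 is a Sunday.
From October 17, 2027 to September 6, 2029 is 691 days inclusive.
691 = 7 × 98 + 5, so there are 98 full weeks plus 5 extra days.
Each full week contributes 2 weekend days (Sat, Sun): 98 × 2 = 196.
The 5 extra days are Sun, Mon, Tue, Wed, Thu — 1 of them qualifies.
Total: 196 + 1 = 197.

197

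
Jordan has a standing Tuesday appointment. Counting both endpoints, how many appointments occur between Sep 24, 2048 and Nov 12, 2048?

Sep 24, 2048 is a Thursday.
That's 50 days from start to end, counting both.
50 = 7 × 7 + 1, so there are 7 full weeks plus 1 extra day.
Each full week contributes one Tuesday: 7 so far.
The 1 extra day is Thu — none qualify.
Total: 7 + 0 = 7.

7 Tuesdays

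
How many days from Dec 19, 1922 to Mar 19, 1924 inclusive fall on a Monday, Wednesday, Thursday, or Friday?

261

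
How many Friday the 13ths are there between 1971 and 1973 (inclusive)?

4

Friday-the-13ths by year:
1971: Aug
1972: Oct
1973: Apr, Jul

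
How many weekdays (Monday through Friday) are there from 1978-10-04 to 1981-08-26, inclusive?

1978-10-04 is a Wednesday.
From 1978-10-04 to 1981-08-26 is 1058 days inclusive.
1058 = 7 × 151 + 1, so there are 151 full weeks plus 1 extra day.
Each full week contributes 5 weekdays (Mon–Fri): 151 × 5 = 755.
The 1 extra day is Wednesday — 1 of them qualifies.
Total: 755 + 1 = 756.

756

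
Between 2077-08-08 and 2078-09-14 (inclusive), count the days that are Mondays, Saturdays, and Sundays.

173

2077-08-08 is a Sunday.
From 2077-08-08 to 2078-09-14 is 403 days inclusive.
403 = 7 × 57 + 4, so there are 57 full weeks plus 4 extra days.
Each full week contributes 3 days from the set (Mon, Sat, Sun): 57 × 3 = 171.
The 4 extra days are Sun, Mon, Tue, Wed — 2 of them qualify.
Total: 171 + 2 = 173.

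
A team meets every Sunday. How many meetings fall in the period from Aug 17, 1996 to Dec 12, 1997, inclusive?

69 Sundays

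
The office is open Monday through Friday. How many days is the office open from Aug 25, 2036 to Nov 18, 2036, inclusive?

62 weekdays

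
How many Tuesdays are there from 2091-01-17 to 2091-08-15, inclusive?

30

2091-01-17 is a Wednesday.
From 2091-01-17 to 2091-08-15 is 211 days inclusive.
211 = 7 × 30 + 1, so there are 30 full weeks plus 1 extra day.
Each full week contributes one Tuesday: 30 so far.
The 1 extra day is Wed — none qualify.
Total: 30 + 0 = 30.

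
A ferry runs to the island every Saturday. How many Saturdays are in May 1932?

May 1, 1932 is a Sunday.
That's 31 days from start to end, counting both.
31 = 7 × 4 + 3, so there are 4 full weeks plus 3 extra days.
Each full week contributes one Saturday: 4 so far.
The 3 extra days are Sunday, Monday, Tuesday — none qualify.
Total: 4 + 0 = 4.

4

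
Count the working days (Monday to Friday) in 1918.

Jan 1, 1918 is a Tuesday.
That's 365 days from start to end, counting both.
365 = 7 × 52 + 1, so there are 52 full weeks plus 1 extra day.
Each full week contributes 5 weekdays (Mon–Fri): 52 × 5 = 260.
The 1 extra day is Tue — 1 of them qualifies.
Total: 260 + 1 = 261.

261 weekdays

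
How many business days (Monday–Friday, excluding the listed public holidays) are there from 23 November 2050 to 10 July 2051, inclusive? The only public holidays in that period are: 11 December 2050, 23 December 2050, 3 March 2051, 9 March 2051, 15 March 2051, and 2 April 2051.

23 November 2050 is a Wednesday.
That's 230 days from start to end, counting both.
230 = 7 × 32 + 6, so there are 32 full weeks plus 6 extra days.
Each full week contributes 5 weekdays (Mon–Fri): 32 × 5 = 160.
The 6 extra days are Wednesday, Thursday, Friday, Saturday, Sunday, Monday — 4 of them qualify.
Total: 160 + 4 = 164.
Holidays: 11 December 2050 (Sun); 23 December 2050 (Fri); 3 March 2051 (Fri); 9 March 2051 (Thu); 15 March 2051 (Wed); 2 April 2051 (Sun).
4 of the 6 holidays fall on weekdays; the rest are weekends and were already excluded.
Business days: 164 − 4 = 160.

160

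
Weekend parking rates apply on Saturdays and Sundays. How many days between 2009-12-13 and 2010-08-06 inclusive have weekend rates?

2009-12-13 is a Sunday.
That's 237 days from start to end, counting both.
237 = 7 × 33 + 6, so there are 33 full weeks plus 6 extra days.
Each full week contributes 2 weekend days (Sat, Sun): 33 × 2 = 66.
The 6 extra days are Sun, Mon, Tue, Wed, Thu, Fri — 1 of them qualifies.
Total: 66 + 1 = 67.

67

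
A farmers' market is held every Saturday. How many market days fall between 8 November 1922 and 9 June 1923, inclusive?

8 November 1922 is a Wednesday.
The range spans 214 days (inclusive of both endpoints).
214 = 7 × 30 + 4, so there are 30 full weeks plus 4 extra days.
Each full week contributes one Saturday: 30 so far.
The 4 extra days are Wednesday, Thursday, Friday, Saturday — 1 of them qualifies.
Total: 30 + 1 = 31.

31 Saturdays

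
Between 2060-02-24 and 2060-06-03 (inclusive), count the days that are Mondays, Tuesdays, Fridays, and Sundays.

57

2060-02-24 is a Tuesday.
From 2060-02-24 to 2060-06-03 is 101 days inclusive.
101 = 7 × 14 + 3, so there are 14 full weeks plus 3 extra days.
Each full week contributes 4 days from the set (Mon, Tue, Fri, Sun): 14 × 4 = 56.
The 3 extra days are Tue, Wed, Thu — 1 of them qualifies.
Total: 56 + 1 = 57.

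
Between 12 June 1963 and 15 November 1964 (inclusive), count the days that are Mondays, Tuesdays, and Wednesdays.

223

12 June 1963 is a Wednesday.
The range spans 523 days (inclusive of both endpoints).
523 = 7 × 74 + 5, so there are 74 full weeks plus 5 extra days.
Each full week contributes 3 days from the set (Mon, Tue, Wed): 74 × 3 = 222.
The 5 extra days are Wednesday, Thursday, Friday, Saturday, Sunday — 1 of them qualifies.
Total: 222 + 1 = 223.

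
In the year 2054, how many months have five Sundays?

A month has five Sundays exactly when Sunday falls within its first (length − 28) days.
Jan: 31 days, starts Thu → 5 of Thu, Fri, Sat
Feb: 28 days, starts Sun → 5 of (none)
Mar: 31 days, starts Sun → 5 of Sun, Mon, Tue ✓
Apr: 30 days, starts Wed → 5 of Wed, Thu
May: 31 days, starts Fri → 5 of Fri, Sat, Sun ✓
Jun: 30 days, starts Mon → 5 of Mon, Tue
Jul: 31 days, starts Wed → 5 of Wed, Thu, Fri
Aug: 31 days, starts Sat → 5 of Sat, Sun, Mon ✓
Sep: 30 days, starts Tue → 5 of Tue, Wed
Oct: 31 days, starts Thu → 5 of Thu, Fri, Sat
Nov: 30 days, starts Sun → 5 of Sun, Mon ✓
Dec: 31 days, starts Tue → 5 of Tue, Wed, Thu
Months with five Sundays: Mar, May, Aug, Nov.

4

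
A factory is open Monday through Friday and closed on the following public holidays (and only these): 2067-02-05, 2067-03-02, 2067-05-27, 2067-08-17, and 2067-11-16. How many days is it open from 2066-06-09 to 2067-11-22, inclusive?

2066-06-09 is a Wednesday.
That's 532 days from start to end, counting both.
532 = 7 × 76, so the span is exactly 76 full weeks.
Each full week contributes 5 weekdays (Mon–Fri): 76 × 5 = 380.
Total: 380.
Holidays: 2067-02-05 (Sat); 2067-03-02 (Wed); 2067-05-27 (Fri); 2067-08-17 (Wed); 2067-11-16 (Wed).
4 of the 5 holidays fall on weekdays; the rest are weekends and were already excluded.
Business days: 380 − 4 = 376.

376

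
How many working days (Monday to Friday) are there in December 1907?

22

1 December 1907 is a Sunday.
From 1 December 1907 to 31 December 1907 is 31 days inclusive.
31 = 7 × 4 + 3, so there are 4 full weeks plus 3 extra days.
Each full week contributes 5 weekdays (Mon–Fri): 4 × 5 = 20.
The 3 extra days are Sun, Mon, Tue — 2 of them qualify.
Total: 20 + 2 = 22.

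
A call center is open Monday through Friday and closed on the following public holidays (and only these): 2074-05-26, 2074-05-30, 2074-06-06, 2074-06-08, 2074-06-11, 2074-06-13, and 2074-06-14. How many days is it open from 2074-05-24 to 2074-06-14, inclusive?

10

2074-05-24 is a Thursday.
The range spans 22 days (inclusive of both endpoints).
22 = 7 × 3 + 1, so there are 3 full weeks plus 1 extra day.
Each full week contributes 5 weekdays (Mon–Fri): 3 × 5 = 15.
The 1 extra day is Thursday — 1 of them qualifies.
Total: 15 + 1 = 16.
Holidays: 2074-05-26 (Sat); 2074-05-30 (Wed); 2074-06-06 (Wed); 2074-06-08 (Fri); 2074-06-11 (Mon); 2074-06-13 (Wed); 2074-06-14 (Thu).
6 of the 7 holidays fall on weekdays; the rest are weekends and were already excluded.
Business days: 16 − 6 = 10.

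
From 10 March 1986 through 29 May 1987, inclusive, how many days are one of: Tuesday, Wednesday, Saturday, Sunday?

254

10 March 1986 is a Monday.
The range spans 446 days (inclusive of both endpoints).
446 = 7 × 63 + 5, so there are 63 full weeks plus 5 extra days.
Each full week contributes 4 days from the set (Tue, Wed, Sat, Sun): 63 × 4 = 252.
The 5 extra days are Monday, Tuesday, Wednesday, Thursday, Friday — 2 of them qualify.
Total: 252 + 2 = 254.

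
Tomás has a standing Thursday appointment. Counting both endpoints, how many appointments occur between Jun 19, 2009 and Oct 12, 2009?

16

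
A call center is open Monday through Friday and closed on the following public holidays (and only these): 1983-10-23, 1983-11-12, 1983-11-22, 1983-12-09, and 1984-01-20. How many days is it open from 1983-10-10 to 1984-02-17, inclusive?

92

1983-10-10 is a Monday.
That's 131 days from start to end, counting both.
131 = 7 × 18 + 5, so there are 18 full weeks plus 5 extra days.
Each full week contributes 5 weekdays (Mon–Fri): 18 × 5 = 90.
The 5 extra days are Mon, Tue, Wed, Thu, Fri — 5 of them qualify.
Total: 90 + 5 = 95.
Holidays: 1983-10-23 (Sun); 1983-11-12 (Sat); 1983-11-22 (Tue); 1983-12-09 (Fri); 1984-01-20 (Fri).
3 of the 5 holidays fall on weekdays; the rest are weekends and were already excluded.
Business days: 95 − 3 = 92.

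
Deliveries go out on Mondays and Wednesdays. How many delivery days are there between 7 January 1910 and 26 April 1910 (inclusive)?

31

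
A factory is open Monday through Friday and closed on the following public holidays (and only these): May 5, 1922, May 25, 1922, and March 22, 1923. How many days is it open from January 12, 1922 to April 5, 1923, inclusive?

318 business days

January 12, 1922 is a Thursday.
The range spans 449 days (inclusive of both endpoints).
449 = 7 × 64 + 1, so there are 64 full weeks plus 1 extra day.
Each full week contributes 5 weekdays (Mon–Fri): 64 × 5 = 320.
The 1 extra day is Thursday — 1 of them qualifies.
Total: 320 + 1 = 321.
Holidays: May 5, 1922 (Fri); May 25, 1922 (Thu); March 22, 1923 (Thu).
All 3 holidays fall on weekdays, so subtract 3.
Business days: 321 − 3 = 318.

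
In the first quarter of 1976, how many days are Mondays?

13

1976-01-01 is a Thursday.
From 1976-01-01 to 1976-03-31 is 91 days inclusive.
91 = 7 × 13, so the span is exactly 13 full weeks.
Each full week contributes one Monday: 13 so far.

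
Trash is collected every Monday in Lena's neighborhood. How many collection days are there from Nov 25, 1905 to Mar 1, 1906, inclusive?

Nov 25, 1905 is a Saturday.
That's 97 days from start to end, counting both.
97 = 7 × 13 + 6, so there are 13 full weeks plus 6 extra days.
Each full week contributes one Monday: 13 so far.
The 6 extra days are Saturday, Sunday, Monday, Tuesday, Wednesday, Thursday — 1 of them qualifies.
Total: 13 + 1 = 14.

14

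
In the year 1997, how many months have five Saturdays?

4

A month has five Saturdays exactly when Saturday falls within its first (length − 28) days.
Jan: 31 days, starts Wed → 5 of Wed, Thu, Fri
Feb: 28 days, starts Sat → 5 of (none)
Mar: 31 days, starts Sat → 5 of Sat, Sun, Mon ✓
Apr: 30 days, starts Tue → 5 of Tue, Wed
May: 31 days, starts Thu → 5 of Thu, Fri, Sat ✓
Jun: 30 days, starts Sun → 5 of Sun, Mon
Jul: 31 days, starts Tue → 5 of Tue, Wed, Thu
Aug: 31 days, starts Fri → 5 of Fri, Sat, Sun ✓
Sep: 30 days, starts Mon → 5 of Mon, Tue
Oct: 31 days, starts Wed → 5 of Wed, Thu, Fri
Nov: 30 days, starts Sat → 5 of Sat, Sun ✓
Dec: 31 days, starts Mon → 5 of Mon, Tue, Wed
Months with five Saturdays: Mar, May, Aug, Nov.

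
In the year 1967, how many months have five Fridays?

4

A month has five Fridays exactly when Friday falls within its first (length − 28) days.
Jan: 31 days, starts Sun → 5 of Sun, Mon, Tue
Feb: 28 days, starts Wed → 5 of (none)
Mar: 31 days, starts Wed → 5 of Wed, Thu, Fri ✓
Apr: 30 days, starts Sat → 5 of Sat, Sun
May: 31 days, starts Mon → 5 of Mon, Tue, Wed
Jun: 30 days, starts Thu → 5 of Thu, Fri ✓
Jul: 31 days, starts Sat → 5 of Sat, Sun, Mon
Aug: 31 days, starts Tue → 5 of Tue, Wed, Thu
Sep: 30 days, starts Fri → 5 of Fri, Sat ✓
Oct: 31 days, starts Sun → 5 of Sun, Mon, Tue
Nov: 30 days, starts Wed → 5 of Wed, Thu
Dec: 31 days, starts Fri → 5 of Fri, Sat, Sun ✓
Months with five Fridays: Mar, Jun, Sep, Dec.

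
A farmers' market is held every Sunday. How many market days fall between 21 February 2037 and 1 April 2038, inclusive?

21 February 2037 is a Saturday.
From 21 February 2037 to 1 April 2038 is 405 days inclusive.
405 = 7 × 57 + 6, so there are 57 full weeks plus 6 extra days.
Each full week contributes one Sunday: 57 so far.
The 6 extra days are Saturday, Sunday, Monday, Tuesday, Wednesday, Thursday — 1 of them qualifies.
Total: 57 + 1 = 58.

58 Sundays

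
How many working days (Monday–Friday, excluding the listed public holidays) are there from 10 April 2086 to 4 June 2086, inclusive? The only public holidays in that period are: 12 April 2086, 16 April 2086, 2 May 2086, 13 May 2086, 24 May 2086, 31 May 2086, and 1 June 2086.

10 April 2086 is a Wednesday.
The range spans 56 days (inclusive of both endpoints).
56 = 7 × 8, so the span is exactly 8 full weeks.
Each full week contributes 5 weekdays (Mon–Fri): 8 × 5 = 40.
Holidays: 12 April 2086 (Fri); 16 April 2086 (Tue); 2 May 2086 (Thu); 13 May 2086 (Mon); 24 May 2086 (Fri); 31 May 2086 (Fri); 1 June 2086 (Sat).
6 of the 7 holidays fall on weekdays; the rest are weekends and were already excluded.
Business days: 40 − 6 = 34.

34 working days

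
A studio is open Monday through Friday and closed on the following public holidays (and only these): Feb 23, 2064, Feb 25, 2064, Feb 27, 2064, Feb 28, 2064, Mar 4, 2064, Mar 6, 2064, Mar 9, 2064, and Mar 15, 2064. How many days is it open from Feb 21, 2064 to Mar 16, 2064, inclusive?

12 working days

Feb 21, 2064 is a Thursday.
The range spans 25 days (inclusive of both endpoints).
25 = 7 × 3 + 4, so there are 3 full weeks plus 4 extra days.
Each full week contributes 5 weekdays (Mon–Fri): 3 × 5 = 15.
The 4 extra days are Thu, Fri, Sat, Sun — 2 of them qualify.
Total: 15 + 2 = 17.
Holidays: Feb 23, 2064 (Sat); Feb 25, 2064 (Mon); Feb 27, 2064 (Wed); Feb 28, 2064 (Thu); Mar 4, 2064 (Tue); Mar 6, 2064 (Thu); Mar 9, 2064 (Sun); Mar 15, 2064 (Sat).
5 of the 8 holidays fall on weekdays; the rest are weekends and were already excluded.
Business days: 17 − 5 = 12.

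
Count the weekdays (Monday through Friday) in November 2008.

1 November 2008 is a Saturday.
The range spans 30 days (inclusive of both endpoints).
30 = 7 × 4 + 2, so there are 4 full weeks plus 2 extra days.
Each full week contributes 5 weekdays (Mon–Fri): 4 × 5 = 20.
The 2 extra days are Sat, Sun — none qualify.
Total: 20 + 0 = 20.

20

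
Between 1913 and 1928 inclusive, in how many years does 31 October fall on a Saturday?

2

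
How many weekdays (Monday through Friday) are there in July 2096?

Jul 1, 2096 is a Sunday.
From Jul 1, 2096 to Jul 31, 2096 is 31 days inclusive.
31 = 7 × 4 + 3, so there are 4 full weeks plus 3 extra days.
Each full week contributes 5 weekdays (Mon–Fri): 4 × 5 = 20.
The 3 extra days are Sun, Mon, Tue — 2 of them qualify.
Total: 20 + 2 = 22.

22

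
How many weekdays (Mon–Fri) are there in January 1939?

22

January 1, 1939 is a Sunday.
That's 31 days from start to end, counting both.
31 = 7 × 4 + 3, so there are 4 full weeks plus 3 extra days.
Each full week contributes 5 weekdays (Mon–Fri): 4 × 5 = 20.
The 3 extra days are Sun, Mon, Tue — 2 of them qualify.
Total: 20 + 2 = 22.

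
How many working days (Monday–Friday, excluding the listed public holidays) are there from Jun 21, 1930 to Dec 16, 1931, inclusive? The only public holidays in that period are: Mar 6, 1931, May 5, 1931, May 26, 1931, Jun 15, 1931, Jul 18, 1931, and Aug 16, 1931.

Jun 21, 1930 is a Saturday.
The range spans 544 days (inclusive of both endpoints).
544 = 7 × 77 + 5, so there are 77 full weeks plus 5 extra days.
Each full week contributes 5 weekdays (Mon–Fri): 77 × 5 = 385.
The 5 extra days are Saturday, Sunday, Monday, Tuesday, Wednesday — 3 of them qualify.
Total: 385 + 3 = 388.
Holidays: Mar 6, 1931 (Fri); May 5, 1931 (Tue); May 26, 1931 (Tue); Jun 15, 1931 (Mon); Jul 18, 1931 (Sat); Aug 16, 1931 (Sun).
4 of the 6 holidays fall on weekdays; the rest are weekends and were already excluded.
Business days: 388 − 4 = 384.

384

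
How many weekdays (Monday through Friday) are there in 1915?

261 weekdays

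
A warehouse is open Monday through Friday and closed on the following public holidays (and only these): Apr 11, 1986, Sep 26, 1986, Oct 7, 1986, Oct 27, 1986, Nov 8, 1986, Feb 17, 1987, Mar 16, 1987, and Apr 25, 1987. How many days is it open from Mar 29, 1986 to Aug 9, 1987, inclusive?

Mar 29, 1986 is a Saturday.
The range spans 499 days (inclusive of both endpoints).
499 = 7 × 71 + 2, so there are 71 full weeks plus 2 extra days.
Each full week contributes 5 weekdays (Mon–Fri): 71 × 5 = 355.
The 2 extra days are Saturday, Sunday — none qualify.
Total: 355 + 0 = 355.
Holidays: Apr 11, 1986 (Fri); Sep 26, 1986 (Fri); Oct 7, 1986 (Tue); Oct 27, 1986 (Mon); Nov 8, 1986 (Sat); Feb 17, 1987 (Tue); Mar 16, 1987 (Mon); Apr 25, 1987 (Sat).
6 of the 8 holidays fall on weekdays; the rest are weekends and were already excluded.
Business days: 355 − 6 = 349.

349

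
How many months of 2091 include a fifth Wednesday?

A month has five Wednesdays exactly when Wednesday falls within its first (length − 28) days.
Jan: 31 days, starts Mon → 5 of Mon, Tue, Wed ✓
Feb: 28 days, starts Thu → 5 of (none)
Mar: 31 days, starts Thu → 5 of Thu, Fri, Sat
Apr: 30 days, starts Sun → 5 of Sun, Mon
May: 31 days, starts Tue → 5 of Tue, Wed, Thu ✓
Jun: 30 days, starts Fri → 5 of Fri, Sat
Jul: 31 days, starts Sun → 5 of Sun, Mon, Tue
Aug: 31 days, starts Wed → 5 of Wed, Thu, Fri ✓
Sep: 30 days, starts Sat → 5 of Sat, Sun
Oct: 31 days, starts Mon → 5 of Mon, Tue, Wed ✓
Nov: 30 days, starts Thu → 5 of Thu, Fri
Dec: 31 days, starts Sat → 5 of Sat, Sun, Mon
Months with five Wednesdays: Jan, May, Aug, Oct.

4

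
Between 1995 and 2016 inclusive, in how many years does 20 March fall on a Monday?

3

Day of week of March 20 in each year:
1995: Mon ✓, 1996: Wed, 1997: Thu, 1998: Fri, 1999: Sat, 2000: Mon ✓, 2001: Tue, 2002: Wed, 2003: Thu, 2004: Sat, 2005: Sun, 2006: Mon ✓, 2007: Tue, 2008: Thu, 2009: Fri, 2010: Sat, 2011: Sun, 2012: Tue, 2013: Wed, 2014: Thu, 2015: Fri, 2016: Sun
Mondays: 1995, 2000, 2006.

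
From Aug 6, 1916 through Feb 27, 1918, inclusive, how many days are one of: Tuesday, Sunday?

164

Aug 6, 1916 is a Sunday.
That's 571 days from start to end, counting both.
571 = 7 × 81 + 4, so there are 81 full weeks plus 4 extra days.
Each full week contributes 2 days from the set (Tue, Sun): 81 × 2 = 162.
The 4 extra days are Sun, Mon, Tue, Wed — 2 of them qualify.
Total: 162 + 2 = 164.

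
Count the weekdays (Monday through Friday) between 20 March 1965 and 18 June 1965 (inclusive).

65

20 March 1965 is a Saturday.
From 20 March 1965 to 18 June 1965 is 91 days inclusive.
91 = 7 × 13, so the span is exactly 13 full weeks.
Each full week contributes 5 weekdays (Mon–Fri): 13 × 5 = 65.
Total: 65.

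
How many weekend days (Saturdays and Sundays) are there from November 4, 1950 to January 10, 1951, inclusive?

20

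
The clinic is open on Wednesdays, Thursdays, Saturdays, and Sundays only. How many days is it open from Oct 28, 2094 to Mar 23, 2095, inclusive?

Oct 28, 2094 is a Thursday.
From Oct 28, 2094 to Mar 23, 2095 is 147 days inclusive.
147 = 7 × 21, so the span is exactly 21 full weeks.
Each full week contributes 4 days from the set (Wed, Thu, Sat, Sun): 21 × 4 = 84.
Total: 84.

84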